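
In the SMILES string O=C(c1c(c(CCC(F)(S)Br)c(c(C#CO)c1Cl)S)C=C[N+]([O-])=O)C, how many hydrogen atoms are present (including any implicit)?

Hydrogens are implicit in SMILES; fill each atom to its normal valence:
  6 × C (aromatic): no H
  4 × C: no H
  2 × C: 2 H each → 4
  2 × C: 1 H each → 2
  2 × O: no H
  2 × S: 1 H each → 2
  1 × Br: no H
  1 × C: 3 H
  1 × Cl: no H
  1 × F: no H
  1 × N (charge +1): no H
  1 × O: 1 H
  1 × O (charge -1): no H
  Total hydrogens = 12.

12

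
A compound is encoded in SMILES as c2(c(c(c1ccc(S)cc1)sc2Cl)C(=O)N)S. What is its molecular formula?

C11H8ClNOS3

Heavy atoms from the SMILES: 11 C, 1 Cl, 1 N, 1 O, 3 S.
Implicit hydrogens by atom environment:
  6 × C (aromatic): no H
  4 × C (aromatic): 1 H each → 4
  2 × S: 1 H each → 2
  1 × C: no H
  1 × Cl: no H
  1 × N: 2 H
  1 × O: no H
  1 × S (aromatic): no H
  Total hydrogens = 8.
Molecular formula: C11H8ClNOS3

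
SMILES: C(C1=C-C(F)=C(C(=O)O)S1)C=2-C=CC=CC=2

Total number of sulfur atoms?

1

The symbol for sulfur appears 1 time in the SMILES.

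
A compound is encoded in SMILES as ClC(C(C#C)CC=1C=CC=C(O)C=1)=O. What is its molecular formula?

Heavy atoms from the SMILES: 11 C, 1 Cl, 2 O.
Implicit hydrogens by atom environment:
  4 × C (aromatic): 1 H each → 4
  2 × C: 1 H each → 2
  2 × C: no H
  2 × C (aromatic): no H
  1 × C: 2 H
  1 × Cl: no H
  1 × O: 1 H
  1 × O: no H
  Total hydrogens = 9.
Molecular formula: C11H9ClO2

C11H9ClO2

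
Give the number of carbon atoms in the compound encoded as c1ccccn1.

5

The symbol for carbon appears 5 times in the SMILES. Lowercase c denotes aromatic carbon and counts toward C.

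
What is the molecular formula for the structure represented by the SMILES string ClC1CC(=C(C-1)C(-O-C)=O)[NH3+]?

Heavy atoms from the SMILES: 7 C, 1 Cl, 1 N, 2 O.
Implicit hydrogens by atom environment:
  3 × C: no H
  2 × C: 2 H each → 4
  2 × O: no H
  1 × C: 3 H
  1 × C: 1 H
  1 × Cl: no H
  1 × N (charge +1): 3 H
  Total hydrogens = 11.
Net charge +1.
Molecular formula: C7H11ClNO2+

C7H11ClNO2+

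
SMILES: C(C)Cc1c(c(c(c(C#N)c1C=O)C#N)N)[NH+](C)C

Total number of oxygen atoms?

1

The symbol for oxygen appears 1 time in the SMILES.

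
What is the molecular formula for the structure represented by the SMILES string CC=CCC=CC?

C7H12

Heavy atoms from the SMILES: 7 C.
Implicit hydrogens by atom environment:
  4 × C: 1 H each → 4
  2 × C: 3 H each → 6
  1 × C: 2 H
  Total hydrogens = 12.
Molecular formula: C7H12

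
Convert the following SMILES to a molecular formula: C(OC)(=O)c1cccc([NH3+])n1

C7H9N2O2+

Heavy atoms from the SMILES: 7 C, 2 N, 2 O.
Implicit hydrogens by atom environment:
  3 × C (aromatic): 1 H each → 3
  2 × C (aromatic): no H
  2 × O: no H
  1 × C: 3 H
  1 × C: no H
  1 × N (charge +1): 3 H
  1 × N (aromatic): no H
  Total hydrogens = 9.
Net charge +1.
Molecular formula: C7H9N2O2+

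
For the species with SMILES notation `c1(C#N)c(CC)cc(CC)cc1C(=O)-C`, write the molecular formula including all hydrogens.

Heavy atoms from the SMILES: 13 C, 1 N, 1 O.
Implicit hydrogens by atom environment:
  4 × C (aromatic): no H
  3 × C: 3 H each → 9
  2 × C: 2 H each → 4
  2 × C (aromatic): 1 H each → 2
  2 × C: no H
  1 × N: no H
  1 × O: no H
  Total hydrogens = 15.
Molecular formula: C13H15NO

C13H15NO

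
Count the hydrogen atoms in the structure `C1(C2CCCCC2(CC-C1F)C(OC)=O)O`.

19

Hydrogens are implicit in SMILES; fill each atom to its normal valence:
  6 × C: 2 H each → 12
  3 × C: 1 H each → 3
  2 × C: no H
  2 × O: no H
  1 × C: 3 H
  1 × F: no H
  1 × O: 1 H
  Total hydrogens = 19.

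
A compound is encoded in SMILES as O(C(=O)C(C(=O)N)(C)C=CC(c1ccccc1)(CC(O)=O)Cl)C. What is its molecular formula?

C16H18ClNO5

Heavy atoms from the SMILES: 16 C, 1 Cl, 1 N, 5 O.
Implicit hydrogens by atom environment:
  5 × C (aromatic): 1 H each → 5
  5 × C: no H
  4 × O: no H
  2 × C: 3 H each → 6
  2 × C: 1 H each → 2
  1 × C: 2 H
  1 × C (aromatic): no H
  1 × Cl: no H
  1 × N: 2 H
  1 × O: 1 H
  Total hydrogens = 18.
Molecular formula: C16H18ClNO5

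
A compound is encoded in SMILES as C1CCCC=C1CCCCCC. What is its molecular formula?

C12H22

Heavy atoms from the SMILES: 12 C.
Implicit hydrogens by atom environment:
  9 × C: 2 H each → 18
  1 × C: 3 H
  1 × C: 1 H
  1 × C: no H
  Total hydrogens = 22.
Molecular formula: C12H22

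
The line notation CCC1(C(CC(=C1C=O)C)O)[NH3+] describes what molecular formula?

Heavy atoms from the SMILES: 9 C, 1 N, 2 O.
Implicit hydrogens by atom environment:
  3 × C: no H
  2 × C: 3 H each → 6
  2 × C: 2 H each → 4
  2 × C: 1 H each → 2
  1 × N (charge +1): 3 H
  1 × O: 1 H
  1 × O: no H
  Total hydrogens = 16.
Net charge +1.
Molecular formula: C9H16NO2+

C9H16NO2+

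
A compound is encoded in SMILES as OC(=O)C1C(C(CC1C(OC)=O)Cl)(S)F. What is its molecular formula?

Heavy atoms from the SMILES: 8 C, 1 Cl, 1 F, 4 O, 1 S.
Implicit hydrogens by atom environment:
  3 × C: 1 H each → 3
  3 × C: no H
  3 × O: no H
  1 × C: 3 H
  1 × C: 2 H
  1 × Cl: no H
  1 × F: no H
  1 × O: 1 H
  1 × S: 1 H
  Total hydrogens = 10.
Molecular formula: C8H10ClFO4S

C8H10ClFO4S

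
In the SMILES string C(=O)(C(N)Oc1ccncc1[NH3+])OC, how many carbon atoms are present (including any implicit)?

8

The symbol for carbon appears 8 times in the SMILES. Lowercase c denotes aromatic carbon and counts toward C.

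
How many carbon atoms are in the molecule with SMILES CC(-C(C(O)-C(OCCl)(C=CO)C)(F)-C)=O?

The symbol for carbon appears 10 times in the SMILES. (Cl is a single chlorine, not C + l.)

10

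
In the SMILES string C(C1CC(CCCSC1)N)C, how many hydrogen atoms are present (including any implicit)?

Hydrogens are implicit in SMILES; fill each atom to its normal valence:
  6 × C: 2 H each → 12
  2 × C: 1 H each → 2
  1 × C: 3 H
  1 × N: 2 H
  1 × S: no H
  Total hydrogens = 19.

19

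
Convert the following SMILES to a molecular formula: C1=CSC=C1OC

Heavy atoms from the SMILES: 5 C, 1 O, 1 S.
Implicit hydrogens by atom environment:
  3 × C (aromatic): 1 H each → 3
  1 × C: 3 H
  1 × C (aromatic): no H
  1 × O: no H
  1 × S (aromatic): no H
  Total hydrogens = 6.
Molecular formula: C5H6OS

C5H6OS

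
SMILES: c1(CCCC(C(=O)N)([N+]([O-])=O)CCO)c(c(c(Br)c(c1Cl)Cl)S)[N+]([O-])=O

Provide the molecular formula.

C13H14BrCl2N3O6S

Heavy atoms from the SMILES: 1 Br, 13 C, 2 Cl, 3 N, 6 O, 1 S.
Implicit hydrogens by atom environment:
  6 × C (aromatic): no H
  5 × C: 2 H each → 10
  3 × O: no H
  2 × C: no H
  2 × Cl: no H
  2 × N (charge +1): no H
  2 × O (charge -1): no H
  1 × Br: no H
  1 × N: 2 H
  1 × O: 1 H
  1 × S: 1 H
  Total hydrogens = 14.
Molecular formula: C13H14BrCl2N3O6S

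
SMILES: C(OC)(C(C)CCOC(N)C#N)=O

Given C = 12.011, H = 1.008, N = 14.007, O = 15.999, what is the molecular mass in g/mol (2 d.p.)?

186.21

Molecular formula: C8H14N2O3.
M = 8×12.011 + 14×1.008 + 2×14.007 + 3×15.999 = 186.21 g/mol.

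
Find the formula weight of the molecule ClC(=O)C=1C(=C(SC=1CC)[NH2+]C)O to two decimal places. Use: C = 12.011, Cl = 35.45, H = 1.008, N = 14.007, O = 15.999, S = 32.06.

Molecular formula: C8H11ClNO2S+.
M = 8×12.011 + 1×35.45 + 11×1.008 + 1×14.007 + 2×15.999 + 1×32.06 = 220.69 g/mol.

220.69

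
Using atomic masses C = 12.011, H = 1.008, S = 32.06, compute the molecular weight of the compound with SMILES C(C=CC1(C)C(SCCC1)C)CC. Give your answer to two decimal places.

Molecular formula: C12H22S.
M = 12×12.011 + 22×1.008 + 1×32.06 = 198.37 g/mol.

198.37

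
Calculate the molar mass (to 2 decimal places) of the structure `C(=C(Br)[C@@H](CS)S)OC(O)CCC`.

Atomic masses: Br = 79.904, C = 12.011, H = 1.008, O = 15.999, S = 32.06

Molecular formula: C8H15BrO2S2.
M = 1×79.904 + 8×12.011 + 15×1.008 + 2×15.999 + 2×32.06 = 287.23 g/mol.

287.23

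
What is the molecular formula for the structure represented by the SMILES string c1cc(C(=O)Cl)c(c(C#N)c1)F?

C8H3ClFNO

Heavy atoms from the SMILES: 8 C, 1 Cl, 1 F, 1 N, 1 O.
Implicit hydrogens by atom environment:
  3 × C (aromatic): 1 H each → 3
  3 × C (aromatic): no H
  2 × C: no H
  1 × Cl: no H
  1 × F: no H
  1 × N: no H
  1 × O: no H
  Total hydrogens = 3.
Molecular formula: C8H3ClFNO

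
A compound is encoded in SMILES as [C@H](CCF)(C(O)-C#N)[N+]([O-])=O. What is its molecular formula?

Heavy atoms from the SMILES: 5 C, 1 F, 2 N, 3 O.
Implicit hydrogens by atom environment:
  2 × C: 2 H each → 4
  2 × C: 1 H each → 2
  1 × C: no H
  1 × F: no H
  1 × N (charge +1): no H
  1 × N: no H
  1 × O: 1 H
  1 × O: no H
  1 × O (charge -1): no H
  Total hydrogens = 7.
Molecular formula: C5H7FN2O3

C5H7FN2O3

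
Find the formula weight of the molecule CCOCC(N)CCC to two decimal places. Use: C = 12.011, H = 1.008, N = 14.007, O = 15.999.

131.22

Molecular formula: C7H17NO.
M = 7×12.011 + 17×1.008 + 1×14.007 + 1×15.999 = 131.22 g/mol.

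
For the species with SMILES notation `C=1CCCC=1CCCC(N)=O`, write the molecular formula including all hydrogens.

Heavy atoms from the SMILES: 9 C, 1 N, 1 O.
Implicit hydrogens by atom environment:
  6 × C: 2 H each → 12
  2 × C: no H
  1 × C: 1 H
  1 × N: 2 H
  1 × O: no H
  Total hydrogens = 15.
Molecular formula: C9H15NO

C9H15NO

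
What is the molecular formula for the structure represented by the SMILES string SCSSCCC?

C4H10S3

Heavy atoms from the SMILES: 4 C, 3 S.
Implicit hydrogens by atom environment:
  3 × C: 2 H each → 6
  2 × S: no H
  1 × C: 3 H
  1 × S: 1 H
  Total hydrogens = 10.
Molecular formula: C4H10S3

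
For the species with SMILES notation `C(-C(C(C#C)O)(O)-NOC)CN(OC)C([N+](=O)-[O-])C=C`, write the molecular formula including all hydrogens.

C11H19N3O6

Heavy atoms from the SMILES: 11 C, 3 N, 6 O.
Implicit hydrogens by atom environment:
  4 × C: 1 H each → 4
  3 × C: 2 H each → 6
  3 × O: no H
  2 × C: 3 H each → 6
  2 × C: no H
  2 × O: 1 H each → 2
  1 × N: 1 H
  1 × N: no H
  1 × N (charge +1): no H
  1 × O (charge -1): no H
  Total hydrogens = 19.
Molecular formula: C11H19N3O6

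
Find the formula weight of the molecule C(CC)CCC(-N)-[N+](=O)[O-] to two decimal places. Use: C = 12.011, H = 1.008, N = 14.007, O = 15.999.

Molecular formula: C6H14N2O2.
M = 6×12.011 + 14×1.008 + 2×14.007 + 2×15.999 = 146.19 g/mol.

146.19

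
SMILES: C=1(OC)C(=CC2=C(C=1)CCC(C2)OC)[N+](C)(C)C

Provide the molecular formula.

C15H24NO2+

Heavy atoms from the SMILES: 15 C, 1 N, 2 O.
Implicit hydrogens by atom environment:
  5 × C: 3 H each → 15
  4 × C (aromatic): no H
  3 × C: 2 H each → 6
  2 × C (aromatic): 1 H each → 2
  2 × O: no H
  1 × C: 1 H
  1 × N (charge +1): no H
  Total hydrogens = 24.
Net charge +1.
Molecular formula: C15H24NO2+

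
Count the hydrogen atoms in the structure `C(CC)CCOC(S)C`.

Hydrogens are implicit in SMILES; fill each atom to its normal valence:
  4 × C: 2 H each → 8
  2 × C: 3 H each → 6
  1 × C: 1 H
  1 × O: no H
  1 × S: 1 H
  Total hydrogens = 16.

16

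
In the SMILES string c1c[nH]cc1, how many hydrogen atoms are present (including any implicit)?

5

Hydrogens are implicit in SMILES; fill each atom to its normal valence:
  4 × C (aromatic): 1 H each → 4
  1 × N (aromatic): 1 H
  Total hydrogens = 5.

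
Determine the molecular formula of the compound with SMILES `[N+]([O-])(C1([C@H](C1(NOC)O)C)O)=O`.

C5H10N2O5

Heavy atoms from the SMILES: 5 C, 2 N, 5 O.
Implicit hydrogens by atom environment:
  2 × C: 3 H each → 6
  2 × C: no H
  2 × O: 1 H each → 2
  2 × O: no H
  1 × C: 1 H
  1 × N: 1 H
  1 × N (charge +1): no H
  1 × O (charge -1): no H
  Total hydrogens = 10.
Molecular formula: C5H10N2O5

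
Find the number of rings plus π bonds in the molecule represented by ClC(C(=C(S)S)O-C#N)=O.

4

Molecular formula from the SMILES: C4H2ClNO2S2.
DoU = (2C + 2 + N − H − X)/2 = (2·4 + 2 + 1 − 2 − 1)/2 = 8/2 = 4.
(Structurally: 0 ring(s) + 4 π bond(s) = 4.)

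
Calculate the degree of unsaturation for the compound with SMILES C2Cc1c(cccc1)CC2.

Molecular formula from the SMILES: C10H12.
DoU = (2C + 2 + N − H − X)/2 = (2·10 + 2 + 0 − 12 − 0)/2 = 10/2 = 5.
(Structurally: 2 ring(s) + 3 π bond(s) = 5.)

5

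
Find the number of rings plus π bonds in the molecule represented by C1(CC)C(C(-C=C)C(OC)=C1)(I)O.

Molecular formula from the SMILES: C10H15IO2.
DoU = (2C + 2 + N − H − X)/2 = (2·10 + 2 + 0 − 15 − 1)/2 = 6/2 = 3.
(Structurally: 1 ring(s) + 2 π bond(s) = 3.)

3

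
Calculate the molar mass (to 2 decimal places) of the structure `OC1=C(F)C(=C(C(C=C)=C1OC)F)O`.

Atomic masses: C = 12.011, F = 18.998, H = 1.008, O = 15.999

Molecular formula: C9H8F2O3.
M = 9×12.011 + 2×18.998 + 8×1.008 + 3×15.999 = 202.16 g/mol.

202.16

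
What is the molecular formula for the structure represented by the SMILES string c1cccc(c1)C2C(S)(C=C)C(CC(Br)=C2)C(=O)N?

Heavy atoms from the SMILES: 1 Br, 15 C, 1 N, 1 O, 1 S.
Implicit hydrogens by atom environment:
  5 × C (aromatic): 1 H each → 5
  4 × C: 1 H each → 4
  3 × C: no H
  2 × C: 2 H each → 4
  1 × Br: no H
  1 × C (aromatic): no H
  1 × N: 2 H
  1 × O: no H
  1 × S: 1 H
  Total hydrogens = 16.
Molecular formula: C15H16BrNOS

C15H16BrNOS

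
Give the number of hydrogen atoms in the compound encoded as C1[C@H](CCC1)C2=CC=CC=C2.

14

Hydrogens are implicit in SMILES; fill each atom to its normal valence:
  5 × C (aromatic): 1 H each → 5
  4 × C: 2 H each → 8
  1 × C: 1 H
  1 × C (aromatic): no H
  Total hydrogens = 14.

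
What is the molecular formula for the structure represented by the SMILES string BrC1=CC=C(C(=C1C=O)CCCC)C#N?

Heavy atoms from the SMILES: 1 Br, 12 C, 1 N, 1 O.
Implicit hydrogens by atom environment:
  4 × C (aromatic): no H
  3 × C: 2 H each → 6
  2 × C (aromatic): 1 H each → 2
  1 × Br: no H
  1 × C: 3 H
  1 × C: 1 H
  1 × C: no H
  1 × N: no H
  1 × O: no H
  Total hydrogens = 12.
Molecular formula: C12H12BrNO

C12H12BrNO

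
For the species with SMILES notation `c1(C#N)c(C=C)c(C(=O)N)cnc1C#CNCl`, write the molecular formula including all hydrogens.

C11H7ClN4O

Heavy atoms from the SMILES: 11 C, 1 Cl, 4 N, 1 O.
Implicit hydrogens by atom environment:
  4 × C (aromatic): no H
  4 × C: no H
  1 × C: 2 H
  1 × C (aromatic): 1 H
  1 × C: 1 H
  1 × Cl: no H
  1 × N: 2 H
  1 × N: 1 H
  1 × N (aromatic): no H
  1 × N: no H
  1 × O: no H
  Total hydrogens = 7.
Molecular formula: C11H7ClN4O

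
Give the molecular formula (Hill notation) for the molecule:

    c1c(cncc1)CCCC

Heavy atoms from the SMILES: 9 C, 1 N.
Implicit hydrogens by atom environment:
  4 × C (aromatic): 1 H each → 4
  3 × C: 2 H each → 6
  1 × C: 3 H
  1 × C (aromatic): no H
  1 × N (aromatic): no H
  Total hydrogens = 13.
Molecular formula: C9H13N

C9H13N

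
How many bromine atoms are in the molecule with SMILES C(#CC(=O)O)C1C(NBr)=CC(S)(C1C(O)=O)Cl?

The symbol for bromine appears 1 time in the SMILES.

1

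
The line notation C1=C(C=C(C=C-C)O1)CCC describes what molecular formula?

Heavy atoms from the SMILES: 10 C, 1 O.
Implicit hydrogens by atom environment:
  2 × C: 3 H each → 6
  2 × C: 2 H each → 4
  2 × C (aromatic): 1 H each → 2
  2 × C: 1 H each → 2
  2 × C (aromatic): no H
  1 × O (aromatic): no H
  Total hydrogens = 14.
Molecular formula: C10H14O

C10H14O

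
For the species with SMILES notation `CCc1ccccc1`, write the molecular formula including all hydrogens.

C8H10

Heavy atoms from the SMILES: 8 C.
Implicit hydrogens by atom environment:
  5 × C (aromatic): 1 H each → 5
  1 × C: 3 H
  1 × C: 2 H
  1 × C (aromatic): no H
  Total hydrogens = 10.
Molecular formula: C8H10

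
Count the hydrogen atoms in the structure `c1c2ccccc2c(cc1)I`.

Hydrogens are implicit in SMILES; fill each atom to its normal valence:
  7 × C (aromatic): 1 H each → 7
  3 × C (aromatic): no H
  1 × I: no H
  Total hydrogens = 7.

7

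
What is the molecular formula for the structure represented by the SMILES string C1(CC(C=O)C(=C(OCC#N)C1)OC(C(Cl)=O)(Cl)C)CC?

Heavy atoms from the SMILES: 14 C, 2 Cl, 1 N, 4 O.
Implicit hydrogens by atom environment:
  5 × C: no H
  4 × C: 2 H each → 8
  4 × O: no H
  3 × C: 1 H each → 3
  2 × C: 3 H each → 6
  2 × Cl: no H
  1 × N: no H
  Total hydrogens = 17.
Molecular formula: C14H17Cl2NO4

C14H17Cl2NO4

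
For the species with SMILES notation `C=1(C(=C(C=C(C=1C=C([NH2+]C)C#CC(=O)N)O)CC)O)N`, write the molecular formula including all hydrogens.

C14H18N3O3+

Heavy atoms from the SMILES: 14 C, 3 N, 3 O.
Implicit hydrogens by atom environment:
  5 × C (aromatic): no H
  4 × C: no H
  2 × C: 3 H each → 6
  2 × N: 2 H each → 4
  2 × O: 1 H each → 2
  1 × C: 2 H
  1 × C (aromatic): 1 H
  1 × C: 1 H
  1 × N (charge +1): 2 H
  1 × O: no H
  Total hydrogens = 18.
Net charge +1.
Molecular formula: C14H18N3O3+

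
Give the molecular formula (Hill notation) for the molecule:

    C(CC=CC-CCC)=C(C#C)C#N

C12H15N

Heavy atoms from the SMILES: 12 C, 1 N.
Implicit hydrogens by atom environment:
  4 × C: 2 H each → 8
  4 × C: 1 H each → 4
  3 × C: no H
  1 × C: 3 H
  1 × N: no H
  Total hydrogens = 15.
Molecular formula: C12H15N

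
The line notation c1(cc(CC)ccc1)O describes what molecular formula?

Heavy atoms from the SMILES: 8 C, 1 O.
Implicit hydrogens by atom environment:
  4 × C (aromatic): 1 H each → 4
  2 × C (aromatic): no H
  1 × C: 3 H
  1 × C: 2 H
  1 × O: 1 H
  Total hydrogens = 10.
Molecular formula: C8H10O

C8H10O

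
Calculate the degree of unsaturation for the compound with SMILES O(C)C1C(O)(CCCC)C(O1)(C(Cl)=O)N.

Molecular formula from the SMILES: C9H16ClNO4.
DoU = (2C + 2 + N − H − X)/2 = (2·9 + 2 + 1 − 16 − 1)/2 = 4/2 = 2.
(Structurally: 1 ring(s) + 1 π bond(s) = 2.)

2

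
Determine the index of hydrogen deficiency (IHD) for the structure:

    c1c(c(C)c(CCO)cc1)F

Molecular formula from the SMILES: C9H11FO.
DoU = (2C + 2 + N − H − X)/2 = (2·9 + 2 + 0 − 11 − 1)/2 = 8/2 = 4.
(Structurally: 1 ring(s) + 3 π bond(s) = 4.)

4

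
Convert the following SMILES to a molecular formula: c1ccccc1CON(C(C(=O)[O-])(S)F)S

C9H9FNO3S2-

Heavy atoms from the SMILES: 9 C, 1 F, 1 N, 3 O, 2 S.
Implicit hydrogens by atom environment:
  5 × C (aromatic): 1 H each → 5
  2 × C: no H
  2 × O: no H
  2 × S: 1 H each → 2
  1 × C: 2 H
  1 × C (aromatic): no H
  1 × F: no H
  1 × N: no H
  1 × O (charge -1): no H
  Total hydrogens = 9.
Net charge -1.
Molecular formula: C9H9FNO3S2-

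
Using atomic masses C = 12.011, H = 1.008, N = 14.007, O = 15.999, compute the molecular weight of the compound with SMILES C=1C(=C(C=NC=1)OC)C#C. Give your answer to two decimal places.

133.15

Molecular formula: C8H7NO.
M = 8×12.011 + 7×1.008 + 1×14.007 + 1×15.999 = 133.15 g/mol.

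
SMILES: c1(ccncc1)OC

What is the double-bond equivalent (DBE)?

4

Molecular formula from the SMILES: C6H7NO.
DoU = (2C + 2 + N − H − X)/2 = (2·6 + 2 + 1 − 7 − 0)/2 = 8/2 = 4.
(Structurally: 1 ring(s) + 3 π bond(s) = 4.)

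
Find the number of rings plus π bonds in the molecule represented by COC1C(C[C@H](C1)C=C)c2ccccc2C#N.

Molecular formula from the SMILES: C15H17NO.
DoU = (2C + 2 + N − H − X)/2 = (2·15 + 2 + 1 − 17 − 0)/2 = 16/2 = 8.
(Structurally: 2 ring(s) + 6 π bond(s) = 8.)

8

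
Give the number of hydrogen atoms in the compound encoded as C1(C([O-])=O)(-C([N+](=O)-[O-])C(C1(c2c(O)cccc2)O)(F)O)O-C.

11

Hydrogens are implicit in SMILES; fill each atom to its normal valence:
  4 × C (aromatic): 1 H each → 4
  4 × C: no H
  3 × O: 1 H each → 3
  3 × O: no H
  2 × C (aromatic): no H
  2 × O (charge -1): no H
  1 × C: 3 H
  1 × C: 1 H
  1 × F: no H
  1 × N (charge +1): no H
  Total hydrogens = 11.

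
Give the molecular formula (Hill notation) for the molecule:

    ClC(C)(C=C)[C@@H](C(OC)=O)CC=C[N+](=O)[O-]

C10H14ClNO4

Heavy atoms from the SMILES: 10 C, 1 Cl, 1 N, 4 O.
Implicit hydrogens by atom environment:
  4 × C: 1 H each → 4
  3 × O: no H
  2 × C: 3 H each → 6
  2 × C: 2 H each → 4
  2 × C: no H
  1 × Cl: no H
  1 × N (charge +1): no H
  1 × O (charge -1): no H
  Total hydrogens = 14.
Molecular formula: C10H14ClNO4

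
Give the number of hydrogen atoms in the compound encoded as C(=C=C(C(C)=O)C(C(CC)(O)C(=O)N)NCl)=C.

15

Hydrogens are implicit in SMILES; fill each atom to its normal valence:
  6 × C: no H
  2 × C: 3 H each → 6
  2 × C: 2 H each → 4
  2 × O: no H
  1 × C: 1 H
  1 × Cl: no H
  1 × N: 2 H
  1 × N: 1 H
  1 × O: 1 H
  Total hydrogens = 15.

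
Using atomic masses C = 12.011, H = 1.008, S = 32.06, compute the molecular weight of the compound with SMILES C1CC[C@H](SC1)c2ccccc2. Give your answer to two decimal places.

Molecular formula: C11H14S.
M = 11×12.011 + 14×1.008 + 1×32.06 = 178.29 g/mol.

178.29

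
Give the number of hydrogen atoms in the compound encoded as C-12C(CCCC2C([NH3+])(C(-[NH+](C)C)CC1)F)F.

Hydrogens are implicit in SMILES; fill each atom to its normal valence:
  5 × C: 2 H each → 10
  4 × C: 1 H each → 4
  2 × C: 3 H each → 6
  2 × F: no H
  1 × C: no H
  1 × N (charge +1): 3 H
  1 × N (charge +1): 1 H
  Total hydrogens = 24.

24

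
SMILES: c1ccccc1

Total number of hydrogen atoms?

Hydrogens are implicit in SMILES; fill each atom to its normal valence:
  6 × C (aromatic): 1 H each → 6
  Total hydrogens = 6.

6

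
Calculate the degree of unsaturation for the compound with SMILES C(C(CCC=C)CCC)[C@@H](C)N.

Molecular formula from the SMILES: C11H23N.
DoU = (2C + 2 + N − H − X)/2 = (2·11 + 2 + 1 − 23 − 0)/2 = 2/2 = 1.
(Structurally: 0 ring(s) + 1 π bond(s) = 1.)

1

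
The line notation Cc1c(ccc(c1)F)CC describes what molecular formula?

C9H11F

Heavy atoms from the SMILES: 9 C, 1 F.
Implicit hydrogens by atom environment:
  3 × C (aromatic): 1 H each → 3
  3 × C (aromatic): no H
  2 × C: 3 H each → 6
  1 × C: 2 H
  1 × F: no H
  Total hydrogens = 11.
Molecular formula: C9H11F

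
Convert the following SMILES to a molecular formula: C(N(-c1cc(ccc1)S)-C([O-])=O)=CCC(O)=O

C11H10NO4S-

Heavy atoms from the SMILES: 11 C, 1 N, 4 O, 1 S.
Implicit hydrogens by atom environment:
  4 × C (aromatic): 1 H each → 4
  2 × C: 1 H each → 2
  2 × C: no H
  2 × C (aromatic): no H
  2 × O: no H
  1 × C: 2 H
  1 × N: no H
  1 × O: 1 H
  1 × O (charge -1): no H
  1 × S: 1 H
  Total hydrogens = 10.
Net charge -1.
Molecular formula: C11H10NO4S-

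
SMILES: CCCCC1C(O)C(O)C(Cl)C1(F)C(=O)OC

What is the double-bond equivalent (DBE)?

2

Molecular formula from the SMILES: C11H18ClFO4.
DoU = (2C + 2 + N − H − X)/2 = (2·11 + 2 + 0 − 18 − 2)/2 = 4/2 = 2.
(Structurally: 1 ring(s) + 1 π bond(s) = 2.)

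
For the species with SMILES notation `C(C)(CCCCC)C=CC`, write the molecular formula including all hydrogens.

C10H20

Heavy atoms from the SMILES: 10 C.
Implicit hydrogens by atom environment:
  4 × C: 2 H each → 8
  3 × C: 3 H each → 9
  3 × C: 1 H each → 3
  Total hydrogens = 20.
Molecular formula: C10H20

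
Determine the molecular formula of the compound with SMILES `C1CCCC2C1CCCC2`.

C10H18

Heavy atoms from the SMILES: 10 C.
Implicit hydrogens by atom environment:
  8 × C: 2 H each → 16
  2 × C: 1 H each → 2
  Total hydrogens = 18.
Molecular formula: C10H18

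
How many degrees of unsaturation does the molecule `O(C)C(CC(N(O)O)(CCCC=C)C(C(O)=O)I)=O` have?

3

Molecular formula from the SMILES: C11H18INO6.
DoU = (2C + 2 + N − H − X)/2 = (2·11 + 2 + 1 − 18 − 1)/2 = 6/2 = 3.
(Structurally: 0 ring(s) + 3 π bond(s) = 3.)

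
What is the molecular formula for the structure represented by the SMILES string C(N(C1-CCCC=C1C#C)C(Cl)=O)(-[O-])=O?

Heavy atoms from the SMILES: 10 C, 1 Cl, 1 N, 3 O.
Implicit hydrogens by atom environment:
  4 × C: no H
  3 × C: 2 H each → 6
  3 × C: 1 H each → 3
  2 × O: no H
  1 × Cl: no H
  1 × N: no H
  1 × O (charge -1): no H
  Total hydrogens = 9.
Net charge -1.
Molecular formula: C10H9ClNO3-

C10H9ClNO3-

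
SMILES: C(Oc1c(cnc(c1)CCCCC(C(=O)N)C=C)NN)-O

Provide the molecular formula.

C14H22N4O3

Heavy atoms from the SMILES: 14 C, 4 N, 3 O.
Implicit hydrogens by atom environment:
  6 × C: 2 H each → 12
  3 × C (aromatic): no H
  2 × C (aromatic): 1 H each → 2
  2 × C: 1 H each → 2
  2 × N: 2 H each → 4
  2 × O: no H
  1 × C: no H
  1 × N: 1 H
  1 × N (aromatic): no H
  1 × O: 1 H
  Total hydrogens = 22.
Molecular formula: C14H22N4O3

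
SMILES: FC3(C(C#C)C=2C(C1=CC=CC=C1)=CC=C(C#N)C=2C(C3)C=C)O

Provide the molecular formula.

Heavy atoms from the SMILES: 21 C, 1 F, 1 N, 1 O.
Implicit hydrogens by atom environment:
  7 × C (aromatic): 1 H each → 7
  5 × C (aromatic): no H
  4 × C: 1 H each → 4
  3 × C: no H
  2 × C: 2 H each → 4
  1 × F: no H
  1 × N: no H
  1 × O: 1 H
  Total hydrogens = 16.
Molecular formula: C21H16FNO

C21H16FNO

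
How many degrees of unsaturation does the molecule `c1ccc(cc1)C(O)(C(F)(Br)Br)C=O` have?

5

Molecular formula from the SMILES: C9H7Br2FO2.
DoU = (2C + 2 + N − H − X)/2 = (2·9 + 2 + 0 − 7 − 3)/2 = 10/2 = 5.
(Structurally: 1 ring(s) + 4 π bond(s) = 5.)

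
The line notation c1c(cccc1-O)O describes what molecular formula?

Heavy atoms from the SMILES: 6 C, 2 O.
Implicit hydrogens by atom environment:
  4 × C (aromatic): 1 H each → 4
  2 × C (aromatic): no H
  2 × O: 1 H each → 2
  Total hydrogens = 6.
Molecular formula: C6H6O2

C6H6O2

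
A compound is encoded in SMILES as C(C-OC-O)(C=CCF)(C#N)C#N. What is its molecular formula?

Heavy atoms from the SMILES: 8 C, 1 F, 2 N, 2 O.
Implicit hydrogens by atom environment:
  3 × C: 2 H each → 6
  3 × C: no H
  2 × C: 1 H each → 2
  2 × N: no H
  1 × F: no H
  1 × O: 1 H
  1 × O: no H
  Total hydrogens = 9.
Molecular formula: C8H9FN2O2

C8H9FN2O2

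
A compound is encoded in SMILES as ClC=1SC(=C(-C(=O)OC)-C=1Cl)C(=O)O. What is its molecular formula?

C7H4Cl2O4S

Heavy atoms from the SMILES: 7 C, 2 Cl, 4 O, 1 S.
Implicit hydrogens by atom environment:
  4 × C (aromatic): no H
  3 × O: no H
  2 × C: no H
  2 × Cl: no H
  1 × C: 3 H
  1 × O: 1 H
  1 × S (aromatic): no H
  Total hydrogens = 4.
Molecular formula: C7H4Cl2O4S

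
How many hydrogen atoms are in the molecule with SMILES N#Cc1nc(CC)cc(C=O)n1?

7

Hydrogens are implicit in SMILES; fill each atom to its normal valence:
  3 × C (aromatic): no H
  2 × N (aromatic): no H
  1 × C: 3 H
  1 × C: 2 H
  1 × C (aromatic): 1 H
  1 × C: 1 H
  1 × C: no H
  1 × N: no H
  1 × O: no H
  Total hydrogens = 7.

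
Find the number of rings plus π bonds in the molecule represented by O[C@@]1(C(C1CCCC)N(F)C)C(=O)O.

Molecular formula from the SMILES: C9H16FNO3.
DoU = (2C + 2 + N − H − X)/2 = (2·9 + 2 + 1 − 16 − 1)/2 = 4/2 = 2.
(Structurally: 1 ring(s) + 1 π bond(s) = 2.)

2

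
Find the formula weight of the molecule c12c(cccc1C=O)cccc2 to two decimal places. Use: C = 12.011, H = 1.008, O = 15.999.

156.18

Molecular formula: C11H8O.
M = 11×12.011 + 8×1.008 + 1×15.999 = 156.18 g/mol.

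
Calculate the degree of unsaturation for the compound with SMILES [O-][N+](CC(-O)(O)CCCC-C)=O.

1

Molecular formula from the SMILES: C7H15NO4.
DoU = (2C + 2 + N − H − X)/2 = (2·7 + 2 + 1 − 15 − 0)/2 = 2/2 = 1.
(Structurally: 0 ring(s) + 1 π bond(s) = 1.)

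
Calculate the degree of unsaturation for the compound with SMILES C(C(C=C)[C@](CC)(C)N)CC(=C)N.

Molecular formula from the SMILES: C11H22N2.
DoU = (2C + 2 + N − H − X)/2 = (2·11 + 2 + 2 − 22 − 0)/2 = 4/2 = 2.
(Structurally: 0 ring(s) + 2 π bond(s) = 2.)

2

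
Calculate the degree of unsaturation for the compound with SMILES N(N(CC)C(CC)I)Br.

0

Molecular formula from the SMILES: C5H12BrIN2.
DoU = (2C + 2 + N − H − X)/2 = (2·5 + 2 + 2 − 12 − 2)/2 = 0/2 = 0.
(Structurally: 0 ring(s) + 0 π bond(s) = 0.)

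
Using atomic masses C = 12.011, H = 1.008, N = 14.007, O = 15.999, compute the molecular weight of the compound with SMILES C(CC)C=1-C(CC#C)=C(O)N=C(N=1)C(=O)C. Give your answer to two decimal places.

218.26

Molecular formula: C12H14N2O2.
M = 12×12.011 + 14×1.008 + 2×14.007 + 2×15.999 = 218.26 g/mol.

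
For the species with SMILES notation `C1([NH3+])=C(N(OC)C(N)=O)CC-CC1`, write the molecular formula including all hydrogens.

C8H16N3O2+

Heavy atoms from the SMILES: 8 C, 3 N, 2 O.
Implicit hydrogens by atom environment:
  4 × C: 2 H each → 8
  3 × C: no H
  2 × O: no H
  1 × C: 3 H
  1 × N (charge +1): 3 H
  1 × N: 2 H
  1 × N: no H
  Total hydrogens = 16.
Net charge +1.
Molecular formula: C8H16N3O2+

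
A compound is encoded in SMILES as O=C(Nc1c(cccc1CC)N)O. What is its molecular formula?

C9H12N2O2

Heavy atoms from the SMILES: 9 C, 2 N, 2 O.
Implicit hydrogens by atom environment:
  3 × C (aromatic): 1 H each → 3
  3 × C (aromatic): no H
  1 × C: 3 H
  1 × C: 2 H
  1 × C: no H
  1 × N: 2 H
  1 × N: 1 H
  1 × O: 1 H
  1 × O: no H
  Total hydrogens = 12.
Molecular formula: C9H12N2O2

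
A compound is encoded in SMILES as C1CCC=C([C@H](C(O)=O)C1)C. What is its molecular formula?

C9H14O2

Heavy atoms from the SMILES: 9 C, 2 O.
Implicit hydrogens by atom environment:
  4 × C: 2 H each → 8
  2 × C: 1 H each → 2
  2 × C: no H
  1 × C: 3 H
  1 × O: 1 H
  1 × O: no H
  Total hydrogens = 14.
Molecular formula: C9H14O2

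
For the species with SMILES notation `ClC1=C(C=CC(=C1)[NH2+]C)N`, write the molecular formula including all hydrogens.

C7H10ClN2+

Heavy atoms from the SMILES: 7 C, 1 Cl, 2 N.
Implicit hydrogens by atom environment:
  3 × C (aromatic): 1 H each → 3
  3 × C (aromatic): no H
  1 × C: 3 H
  1 × Cl: no H
  1 × N: 2 H
  1 × N (charge +1): 2 H
  Total hydrogens = 10.
Net charge +1.
Molecular formula: C7H10ClN2+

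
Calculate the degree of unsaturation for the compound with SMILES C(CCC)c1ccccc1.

Molecular formula from the SMILES: C10H14.
DoU = (2C + 2 + N − H − X)/2 = (2·10 + 2 + 0 − 14 − 0)/2 = 8/2 = 4.
(Structurally: 1 ring(s) + 3 π bond(s) = 4.)

4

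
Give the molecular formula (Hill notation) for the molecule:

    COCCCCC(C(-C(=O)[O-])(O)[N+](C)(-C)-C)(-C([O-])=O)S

C12H22NO6S-

Heavy atoms from the SMILES: 12 C, 1 N, 6 O, 1 S.
Implicit hydrogens by atom environment:
  4 × C: 3 H each → 12
  4 × C: 2 H each → 8
  4 × C: no H
  3 × O: no H
  2 × O (charge -1): no H
  1 × N (charge +1): no H
  1 × O: 1 H
  1 × S: 1 H
  Total hydrogens = 22.
Net charge -1.
Molecular formula: C12H22NO6S-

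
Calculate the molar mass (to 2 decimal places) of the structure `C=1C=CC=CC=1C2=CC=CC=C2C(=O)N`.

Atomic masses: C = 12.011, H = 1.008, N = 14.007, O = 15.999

197.24

Molecular formula: C13H11NO.
M = 13×12.011 + 11×1.008 + 1×14.007 + 1×15.999 = 197.24 g/mol.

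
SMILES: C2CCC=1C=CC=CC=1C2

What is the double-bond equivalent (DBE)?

5

Molecular formula from the SMILES: C10H12.
DoU = (2C + 2 + N − H − X)/2 = (2·10 + 2 + 0 − 12 − 0)/2 = 10/2 = 5.
(Structurally: 2 ring(s) + 3 π bond(s) = 5.)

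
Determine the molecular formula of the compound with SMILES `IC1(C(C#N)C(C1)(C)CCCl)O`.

Heavy atoms from the SMILES: 8 C, 1 Cl, 1 I, 1 N, 1 O.
Implicit hydrogens by atom environment:
  3 × C: 2 H each → 6
  3 × C: no H
  1 × C: 3 H
  1 × C: 1 H
  1 × Cl: no H
  1 × I: no H
  1 × N: no H
  1 × O: 1 H
  Total hydrogens = 11.
Molecular formula: C8H11ClINO

C8H11ClINO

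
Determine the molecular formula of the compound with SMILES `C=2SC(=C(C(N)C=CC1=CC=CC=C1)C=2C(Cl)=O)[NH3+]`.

C14H14ClN2OS+

Heavy atoms from the SMILES: 14 C, 1 Cl, 2 N, 1 O, 1 S.
Implicit hydrogens by atom environment:
  6 × C (aromatic): 1 H each → 6
  4 × C (aromatic): no H
  3 × C: 1 H each → 3
  1 × C: no H
  1 × Cl: no H
  1 × N (charge +1): 3 H
  1 × N: 2 H
  1 × O: no H
  1 × S (aromatic): no H
  Total hydrogens = 14.
Net charge +1.
Molecular formula: C14H14ClN2OS+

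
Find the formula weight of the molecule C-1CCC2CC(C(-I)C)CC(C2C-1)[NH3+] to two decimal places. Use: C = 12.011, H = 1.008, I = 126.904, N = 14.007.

308.23

Molecular formula: C12H23IN+.
M = 12×12.011 + 23×1.008 + 1×126.904 + 1×14.007 = 308.23 g/mol.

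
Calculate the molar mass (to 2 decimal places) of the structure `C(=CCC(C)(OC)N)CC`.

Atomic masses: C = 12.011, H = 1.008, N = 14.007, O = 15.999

143.23

Molecular formula: C8H17NO.
M = 8×12.011 + 17×1.008 + 1×14.007 + 1×15.999 = 143.23 g/mol.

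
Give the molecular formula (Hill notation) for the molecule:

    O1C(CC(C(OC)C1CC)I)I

C8H14I2O2

Heavy atoms from the SMILES: 8 C, 2 I, 2 O.
Implicit hydrogens by atom environment:
  4 × C: 1 H each → 4
  2 × C: 3 H each → 6
  2 × C: 2 H each → 4
  2 × I: no H
  2 × O: no H
  Total hydrogens = 14.
Molecular formula: C8H14I2O2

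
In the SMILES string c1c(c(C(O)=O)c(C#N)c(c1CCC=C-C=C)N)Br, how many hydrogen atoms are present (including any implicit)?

Hydrogens are implicit in SMILES; fill each atom to its normal valence:
  5 × C (aromatic): no H
  3 × C: 2 H each → 6
  3 × C: 1 H each → 3
  2 × C: no H
  1 × Br: no H
  1 × C (aromatic): 1 H
  1 × N: 2 H
  1 × N: no H
  1 × O: 1 H
  1 × O: no H
  Total hydrogens = 13.

13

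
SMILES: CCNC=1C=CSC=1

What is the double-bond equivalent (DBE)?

Molecular formula from the SMILES: C6H9NS.
DoU = (2C + 2 + N − H − X)/2 = (2·6 + 2 + 1 − 9 − 0)/2 = 6/2 = 3.
(Structurally: 1 ring(s) + 2 π bond(s) = 3.)

3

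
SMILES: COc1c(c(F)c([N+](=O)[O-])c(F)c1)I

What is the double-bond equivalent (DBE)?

Molecular formula from the SMILES: C7H4F2INO3.
DoU = (2C + 2 + N − H − X)/2 = (2·7 + 2 + 1 − 4 − 3)/2 = 10/2 = 5.
(Structurally: 1 ring(s) + 4 π bond(s) = 5.)

5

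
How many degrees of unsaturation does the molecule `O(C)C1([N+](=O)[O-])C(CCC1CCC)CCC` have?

2

Molecular formula from the SMILES: C12H23NO3.
DoU = (2C + 2 + N − H − X)/2 = (2·12 + 2 + 1 − 23 − 0)/2 = 4/2 = 2.
(Structurally: 1 ring(s) + 1 π bond(s) = 2.)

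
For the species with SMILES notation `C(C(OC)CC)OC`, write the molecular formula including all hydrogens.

Heavy atoms from the SMILES: 6 C, 2 O.
Implicit hydrogens by atom environment:
  3 × C: 3 H each → 9
  2 × C: 2 H each → 4
  2 × O: no H
  1 × C: 1 H
  Total hydrogens = 14.
Molecular formula: C6H14O2

C6H14O2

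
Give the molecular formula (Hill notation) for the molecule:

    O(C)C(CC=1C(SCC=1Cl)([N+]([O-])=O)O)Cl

Heavy atoms from the SMILES: 7 C, 2 Cl, 1 N, 4 O, 1 S.
Implicit hydrogens by atom environment:
  3 × C: no H
  2 × C: 2 H each → 4
  2 × Cl: no H
  2 × O: no H
  1 × C: 3 H
  1 × C: 1 H
  1 × N (charge +1): no H
  1 × O: 1 H
  1 × O (charge -1): no H
  1 × S: no H
  Total hydrogens = 9.
Molecular formula: C7H9Cl2NO4S

C7H9Cl2NO4S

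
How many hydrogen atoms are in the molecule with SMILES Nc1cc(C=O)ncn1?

Hydrogens are implicit in SMILES; fill each atom to its normal valence:
  2 × C (aromatic): 1 H each → 2
  2 × C (aromatic): no H
  2 × N (aromatic): no H
  1 × C: 1 H
  1 × N: 2 H
  1 × O: no H
  Total hydrogens = 5.

5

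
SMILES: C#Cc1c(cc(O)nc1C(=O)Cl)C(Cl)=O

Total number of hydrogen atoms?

Hydrogens are implicit in SMILES; fill each atom to its normal valence:
  4 × C (aromatic): no H
  3 × C: no H
  2 × Cl: no H
  2 × O: no H
  1 × C (aromatic): 1 H
  1 × C: 1 H
  1 × N (aromatic): no H
  1 × O: 1 H
  Total hydrogens = 3.

3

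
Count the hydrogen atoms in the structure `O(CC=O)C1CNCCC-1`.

Hydrogens are implicit in SMILES; fill each atom to its normal valence:
  5 × C: 2 H each → 10
  2 × C: 1 H each → 2
  2 × O: no H
  1 × N: 1 H
  Total hydrogens = 13.

13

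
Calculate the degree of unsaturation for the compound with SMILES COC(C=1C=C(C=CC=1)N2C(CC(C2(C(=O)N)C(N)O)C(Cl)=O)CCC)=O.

Molecular formula from the SMILES: C18H24ClN3O5.
DoU = (2C + 2 + N − H − X)/2 = (2·18 + 2 + 3 − 24 − 1)/2 = 16/2 = 8.
(Structurally: 2 ring(s) + 6 π bond(s) = 8.)

8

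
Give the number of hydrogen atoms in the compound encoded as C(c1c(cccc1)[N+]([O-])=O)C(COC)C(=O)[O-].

Hydrogens are implicit in SMILES; fill each atom to its normal valence:
  4 × C (aromatic): 1 H each → 4
  3 × O: no H
  2 × C: 2 H each → 4
  2 × C (aromatic): no H
  2 × O (charge -1): no H
  1 × C: 3 H
  1 × C: 1 H
  1 × C: no H
  1 × N (charge +1): no H
  Total hydrogens = 12.

12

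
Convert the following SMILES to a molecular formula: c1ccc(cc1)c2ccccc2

C12H10

Heavy atoms from the SMILES: 12 C.
Implicit hydrogens by atom environment:
  10 × C (aromatic): 1 H each → 10
  2 × C (aromatic): no H
  Total hydrogens = 10.
Molecular formula: C12H10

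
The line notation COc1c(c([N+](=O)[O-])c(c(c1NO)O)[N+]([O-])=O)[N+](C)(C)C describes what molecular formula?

Heavy atoms from the SMILES: 10 C, 4 N, 7 O.
Implicit hydrogens by atom environment:
  6 × C (aromatic): no H
  4 × C: 3 H each → 12
  3 × N (charge +1): no H
  3 × O: no H
  2 × O: 1 H each → 2
  2 × O (charge -1): no H
  1 × N: 1 H
  Total hydrogens = 15.
Net charge +1.
Molecular formula: C10H15N4O7+

C10H15N4O7+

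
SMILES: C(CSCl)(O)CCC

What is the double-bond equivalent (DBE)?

0

Molecular formula from the SMILES: C5H11ClOS.
DoU = (2C + 2 + N − H − X)/2 = (2·5 + 2 + 0 − 11 − 1)/2 = 0/2 = 0.
(Structurally: 0 ring(s) + 0 π bond(s) = 0.)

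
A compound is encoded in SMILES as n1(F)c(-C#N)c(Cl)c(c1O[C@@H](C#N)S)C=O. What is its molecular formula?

Heavy atoms from the SMILES: 8 C, 1 Cl, 1 F, 3 N, 2 O, 1 S.
Implicit hydrogens by atom environment:
  4 × C (aromatic): no H
  2 × C: 1 H each → 2
  2 × C: no H
  2 × N: no H
  2 × O: no H
  1 × Cl: no H
  1 × F: no H
  1 × N (aromatic): no H
  1 × S: 1 H
  Total hydrogens = 3.
Molecular formula: C8H3ClFN3O2S

C8H3ClFN3O2S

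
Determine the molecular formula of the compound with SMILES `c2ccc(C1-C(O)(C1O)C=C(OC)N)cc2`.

Heavy atoms from the SMILES: 12 C, 1 N, 3 O.
Implicit hydrogens by atom environment:
  5 × C (aromatic): 1 H each → 5
  3 × C: 1 H each → 3
  2 × C: no H
  2 × O: 1 H each → 2
  1 × C: 3 H
  1 × C (aromatic): no H
  1 × N: 2 H
  1 × O: no H
  Total hydrogens = 15.
Molecular formula: C12H15NO3

C12H15NO3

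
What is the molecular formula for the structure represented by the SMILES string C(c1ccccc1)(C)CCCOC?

C12H18O

Heavy atoms from the SMILES: 12 C, 1 O.
Implicit hydrogens by atom environment:
  5 × C (aromatic): 1 H each → 5
  3 × C: 2 H each → 6
  2 × C: 3 H each → 6
  1 × C: 1 H
  1 × C (aromatic): no H
  1 × O: no H
  Total hydrogens = 18.
Molecular formula: C12H18O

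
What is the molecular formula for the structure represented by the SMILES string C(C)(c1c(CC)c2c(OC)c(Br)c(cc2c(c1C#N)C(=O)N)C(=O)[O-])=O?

Heavy atoms from the SMILES: 1 Br, 18 C, 2 N, 5 O.
Implicit hydrogens by atom environment:
  9 × C (aromatic): no H
  4 × C: no H
  4 × O: no H
  3 × C: 3 H each → 9
  1 × Br: no H
  1 × C: 2 H
  1 × C (aromatic): 1 H
  1 × N: 2 H
  1 × N: no H
  1 × O (charge -1): no H
  Total hydrogens = 14.
Net charge -1.
Molecular formula: C18H14BrN2O5-

C18H14BrN2O5-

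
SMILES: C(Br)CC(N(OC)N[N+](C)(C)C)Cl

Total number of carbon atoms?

7

The symbol for carbon appears 7 times in the SMILES. (Cl is a single chlorine, not C + l.)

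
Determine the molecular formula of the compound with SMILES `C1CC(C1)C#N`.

C5H7N

Heavy atoms from the SMILES: 5 C, 1 N.
Implicit hydrogens by atom environment:
  3 × C: 2 H each → 6
  1 × C: 1 H
  1 × C: no H
  1 × N: no H
  Total hydrogens = 7.
Molecular formula: C5H7N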